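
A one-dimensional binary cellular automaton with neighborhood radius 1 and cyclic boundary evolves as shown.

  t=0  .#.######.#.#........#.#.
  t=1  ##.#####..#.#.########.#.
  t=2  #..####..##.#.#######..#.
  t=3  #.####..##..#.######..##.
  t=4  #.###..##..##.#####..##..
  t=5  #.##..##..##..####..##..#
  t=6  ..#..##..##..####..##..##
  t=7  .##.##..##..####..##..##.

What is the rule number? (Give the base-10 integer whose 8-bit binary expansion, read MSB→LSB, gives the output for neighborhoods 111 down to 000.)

  ###|#  b7=1 t=0,i=4
  ##.|.  b6=0 t=0,i=8
  #.#|.  b5=0 t=0,i=2
  #..|.  b4=0 t=0,i=13
  .##|#  b3=1 t=0,i=3
  .#.|#  b2=1 t=0,i=1
  ..#|#  b1=1 t=0,i=0
  ...|#  b0=1 t=0,i=14
  bits 10001111 = 143

143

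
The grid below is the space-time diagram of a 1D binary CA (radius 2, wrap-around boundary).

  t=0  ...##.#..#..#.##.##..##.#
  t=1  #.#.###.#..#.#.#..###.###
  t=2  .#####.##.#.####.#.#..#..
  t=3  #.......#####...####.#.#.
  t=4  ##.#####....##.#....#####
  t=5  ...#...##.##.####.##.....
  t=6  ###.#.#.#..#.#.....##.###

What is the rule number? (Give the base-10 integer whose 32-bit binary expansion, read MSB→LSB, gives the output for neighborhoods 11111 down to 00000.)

398228751

  ##### -> .   bit 31 = 0  t=2,i=3
  ####. -> .   bit 30 = 0  t=1,i=24
  ###.# -> .   bit 29 = 0  t=1,i=0
  ###.. -> #   bit 28 = 1  t=3,i=12
  ##.## -> .   bit 27 = 0  t=0,i=16
  ##.#. -> #   bit 26 = 1  t=0,i=5
  ##..# -> #   bit 25 = 1  t=0,i=19
  ##... -> #   bit 24 = 1  t=3,i=13
  #.### -> #   bit 23 = 1  t=1,i=4
  #.##. -> .   bit 22 = 0  t=0,i=14
  #.#.# -> #   bit 21 = 1  t=1,i=2
  #.#.. -> #   bit 20 = 1  t=0,i=6
  #..## -> #   bit 19 = 1  t=0,i=20
  #..#. -> #   bit 18 = 1  t=0,i=8
  #...# -> .   bit 17 = 0  t=0,i=1
  #.... -> .   bit 16 = 0  t=3,i=2
  .#### -> .   bit 15 = 0  t=1,i=23
  .###. -> #   bit 14 = 1  t=1,i=5
  .##.# -> #   bit 13 = 1  t=0,i=4
  .##.. -> #   bit 12 = 1  t=0,i=18
  .#.## -> #   bit 11 = 1  t=0,i=13
  .#.#. -> #   bit 10 = 1  t=1,i=12
  .#..# -> .   bit 9 = 0  t=0,i=7
  .#... -> #   bit 8 = 1  t=0,i=0
  ..### -> .   bit 7 = 0  t=1,i=18
  ..##. -> .   bit 6 = 0  t=0,i=3
  ..#.# -> .   bit 5 = 0  t=0,i=12
  ..#.. -> .   bit 4 = 0  t=0,i=9
  ...## -> #   bit 3 = 1  t=0,i=2
  ...#. -> #   bit 2 = 1  t=5,i=2
  ....# -> #   bit 1 = 1  t=3,i=6
  ..... -> #   bit 0 = 1  t=3,i=3
  bits 00010111101111000111110100001111 = 398228751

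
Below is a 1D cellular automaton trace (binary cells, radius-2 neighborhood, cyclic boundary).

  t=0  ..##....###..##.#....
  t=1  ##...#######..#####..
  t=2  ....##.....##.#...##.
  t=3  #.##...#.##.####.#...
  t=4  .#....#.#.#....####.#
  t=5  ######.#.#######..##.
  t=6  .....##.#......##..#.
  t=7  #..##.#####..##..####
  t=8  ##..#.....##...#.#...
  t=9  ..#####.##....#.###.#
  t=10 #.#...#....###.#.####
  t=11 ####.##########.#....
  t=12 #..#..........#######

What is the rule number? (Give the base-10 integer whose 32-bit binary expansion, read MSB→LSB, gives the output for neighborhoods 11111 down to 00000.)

907374494

  #####|.  b31=0 t=1,i=7
  ####.|.  b30=0 t=1,i=10
  ###.#|#  b29=1 t=3,i=15
  ###..|#  b28=1 t=0,i=10
  ##.##|.  b27=0 t=3,i=11
  ##.#.|#  b26=1 t=0,i=15
  ##..#|#  b25=1 t=0,i=11
  ##...|.  b24=0 t=0,i=4
  #.###|.  b23=0 t=3,i=12
  #.##.|.  b22=0 t=3,i=2
  #.#.#|.  b21=0 t=4,i=8
  #.#..|#  b20=1 t=0,i=16
  #..##|.  b19=0 t=0,i=12
  #..#.|#  b18=1 t=6,i=18
  #...#|.  b17=0 t=1,i=3
  #....|#  b16=1 t=0,i=5
  .####|.  b15=0 t=1,i=6
  .###.|#  b14=1 t=0,i=9
  .##.#|#  b13=1 t=0,i=14
  .##..|.  b12=0 t=0,i=3
  .#.##|#  b11=1 t=3,i=1
  .#.#.|#  b10=1 t=4,i=0
  .#..#|#  b9=1 t=9,i=0
  .#...|#  b8=1 t=0,i=17
  ..###|#  b7=1 t=0,i=8
  ..##.|.  b6=0 t=0,i=2
  ..#.#|.  b5=0 t=3,i=0
  ..#..|#  b4=1 t=6,i=19
  ...##|#  b3=1 t=0,i=1
  ...#.|#  b2=1 t=3,i=6
  ....#|#  b1=1 t=0,i=0
  .....|.  b0=0 t=0,i=19
  bits 00110110000101010110111110011110 = 907374494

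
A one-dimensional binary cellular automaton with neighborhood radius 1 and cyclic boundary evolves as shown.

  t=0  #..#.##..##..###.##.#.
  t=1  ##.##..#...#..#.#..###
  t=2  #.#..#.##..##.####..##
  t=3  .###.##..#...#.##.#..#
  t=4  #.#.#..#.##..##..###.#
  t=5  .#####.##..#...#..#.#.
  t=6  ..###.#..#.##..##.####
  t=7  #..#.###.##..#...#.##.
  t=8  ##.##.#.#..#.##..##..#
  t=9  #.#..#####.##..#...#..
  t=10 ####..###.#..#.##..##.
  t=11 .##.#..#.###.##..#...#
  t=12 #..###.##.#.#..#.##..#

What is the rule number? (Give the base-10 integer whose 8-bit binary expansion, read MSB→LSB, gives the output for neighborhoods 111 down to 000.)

180

  [7] ### => #  t=0,i=14
  [6] ##. => .  t=0,i=6
  [5] #.# => #  t=0,i=4
  [4] #.. => #  t=0,i=1
  [3] .## => .  t=0,i=5
  [2] .#. => #  t=0,i=0
  [1] ..# => .  t=0,i=2
  [0] ... => .  t=1,i=9
  bits 10110100 = 180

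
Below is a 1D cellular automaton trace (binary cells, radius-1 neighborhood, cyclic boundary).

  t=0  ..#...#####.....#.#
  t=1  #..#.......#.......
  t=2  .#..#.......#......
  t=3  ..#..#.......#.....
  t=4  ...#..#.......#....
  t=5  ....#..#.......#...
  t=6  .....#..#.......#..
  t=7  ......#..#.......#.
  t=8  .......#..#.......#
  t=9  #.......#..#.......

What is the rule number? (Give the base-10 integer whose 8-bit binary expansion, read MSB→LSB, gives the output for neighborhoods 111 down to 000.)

  ###|.  b7=0 t=0,i=7
  ##.|.  b6=0 t=0,i=10
  #.#|.  b5=0 t=0,i=17
  #..|#  b4=1 t=0,i=0
  .##|.  b3=0 t=0,i=6
  .#.|.  b2=0 t=0,i=2
  ..#|.  b1=0 t=0,i=1
  ...|.  b0=0 t=0,i=4
  bits 00010000 = 16

16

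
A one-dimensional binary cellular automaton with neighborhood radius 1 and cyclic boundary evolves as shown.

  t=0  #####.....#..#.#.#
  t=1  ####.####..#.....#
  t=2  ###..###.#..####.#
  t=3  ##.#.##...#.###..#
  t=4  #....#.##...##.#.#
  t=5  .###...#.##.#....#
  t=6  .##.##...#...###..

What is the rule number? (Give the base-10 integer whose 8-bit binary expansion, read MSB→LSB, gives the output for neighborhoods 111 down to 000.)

153

  ###|#  b7=1 t=0,i=0
  ##.|.  b6=0 t=0,i=4
  #.#|.  b5=0 t=0,i=14
  #..|#  b4=1 t=0,i=5
  .##|#  b3=1 t=0,i=17
  .#.|.  b2=0 t=0,i=10
  ..#|.  b1=0 t=0,i=9
  ...|#  b0=1 t=0,i=6
  bits 10011001 = 153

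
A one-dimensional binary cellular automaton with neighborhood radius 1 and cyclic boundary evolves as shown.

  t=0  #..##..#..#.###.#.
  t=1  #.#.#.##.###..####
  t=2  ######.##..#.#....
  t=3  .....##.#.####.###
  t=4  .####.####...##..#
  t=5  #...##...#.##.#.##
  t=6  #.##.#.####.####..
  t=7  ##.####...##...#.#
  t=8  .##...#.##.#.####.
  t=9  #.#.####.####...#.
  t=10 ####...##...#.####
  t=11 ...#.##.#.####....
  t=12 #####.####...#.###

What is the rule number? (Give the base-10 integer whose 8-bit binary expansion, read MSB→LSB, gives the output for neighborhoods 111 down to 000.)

103

  nb ###: next=.  (t=0,i=13, bit7=0)
  nb ##.: next=#  (t=0,i=4, bit6=1)
  nb #.#: next=#  (t=0,i=11, bit5=1)
  nb #..: next=.  (t=0,i=1, bit4=0)
  nb .##: next=.  (t=0,i=3, bit3=0)
  nb .#.: next=#  (t=0,i=0, bit2=1)
  nb ..#: next=#  (t=0,i=2, bit1=1)
  nb ...: next=#  (t=2,i=15, bit0=1)
  bits 01100111 = 103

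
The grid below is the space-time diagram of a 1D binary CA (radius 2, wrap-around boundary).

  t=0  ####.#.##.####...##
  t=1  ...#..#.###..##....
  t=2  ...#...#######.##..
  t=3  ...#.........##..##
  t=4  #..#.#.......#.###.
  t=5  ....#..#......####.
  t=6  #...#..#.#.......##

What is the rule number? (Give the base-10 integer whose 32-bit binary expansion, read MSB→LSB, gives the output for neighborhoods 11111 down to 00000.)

998861904

  [31] ##### => .  t=0,i=0
  [30] ####. => .  t=0,i=2
  [29] ###.# => #  t=0,i=3
  [28] ###.. => #  t=0,i=13
  [27] ##.## => #  t=0,i=9
  [26] ##.#. => .  t=0,i=4
  [25] ##..# => #  t=1,i=11
  [24] ##... => #  t=0,i=14
  [23] #.### => #  t=0,i=10
  [22] #.##. => .  t=0,i=7
  [21] #.#.# => .  t=0,i=5
  [20] #.#.. => .  t=4,i=0
  [19] #..## => #  t=1,i=12
  [18] #..#. => .  t=1,i=5
  [17] #...# => .  t=0,i=15
  [16] #.... => #  t=1,i=16
  [15] .#### => .  t=0,i=11
  [14] .###. => #  t=1,i=9
  [13] .##.# => #  t=0,i=8
  [12] .##.. => .  t=1,i=14
  [11] .#.## => #  t=0,i=6
  [10] .#.#. => #  t=4,i=4
  [9] .#..# => .  t=1,i=4
  [8] .#... => .  t=2,i=4
  [7] ..### => .  t=0,i=17
  [6] ..##. => #  t=1,i=13
  [5] ..#.# => .  t=1,i=6
  [4] ..#.. => #  t=1,i=3
  [3] ...## => .  t=0,i=16
  [2] ...#. => .  t=1,i=2
  [1] ....# => .  t=1,i=1
  [0] ..... => .  t=1,i=0
  bits 00111011100010010110110001010000 = 998861904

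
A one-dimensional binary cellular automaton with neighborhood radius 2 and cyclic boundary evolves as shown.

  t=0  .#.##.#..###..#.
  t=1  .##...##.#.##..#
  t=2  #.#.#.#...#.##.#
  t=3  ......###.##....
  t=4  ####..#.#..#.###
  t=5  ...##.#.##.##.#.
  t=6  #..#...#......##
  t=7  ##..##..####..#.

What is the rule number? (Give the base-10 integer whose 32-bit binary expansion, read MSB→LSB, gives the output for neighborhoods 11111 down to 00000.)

840145889

  #####|.  b31=0 t=4,i=0
  ####.|.  b30=0 t=4,i=2
  ###.#|#  b29=1 t=3,i=8
  ###..|#  b28=1 t=0,i=11
  ##.##|.  b27=0 t=2,i=14
  ##.#.|.  b26=0 t=0,i=5
  ##..#|#  b25=1 t=0,i=12
  ##...|.  b24=0 t=1,i=3
  #.###|.  b23=0 t=4,i=13
  #.##.|.  b22=0 t=0,i=3
  #.#.#|.  b21=0 t=1,i=9
  #.#..|#  b20=1 t=0,i=6
  #..##|.  b19=0 t=0,i=8
  #..#.|.  b18=0 t=0,i=0
  #...#|#  b17=1 t=1,i=4
  #....|#  b16=1 t=3,i=13
  .####|#  b15=1 t=4,i=14
  .###.|.  b14=0 t=0,i=10
  .##.#|.  b13=0 t=0,i=4
  .##..|#  b12=1 t=1,i=2
  .#.##|#  b11=1 t=0,i=2
  .#.#.|.  b10=0 t=2,i=3
  .#..#|#  b9=1 t=0,i=7
  .#...|#  b8=1 t=2,i=7
  ..###|#  b7=1 t=0,i=9
  ..##.|#  b6=1 t=1,i=6
  ..#.#|#  b5=1 t=0,i=1
  ..#..|.  b4=0 t=0,i=14
  ...##|.  b3=0 t=1,i=5
  ...#.|.  b2=0 t=2,i=9
  ....#|.  b1=0 t=3,i=4
  .....|#  b0=1 t=3,i=0
  bits 00110010000100111001101111100001 = 840145889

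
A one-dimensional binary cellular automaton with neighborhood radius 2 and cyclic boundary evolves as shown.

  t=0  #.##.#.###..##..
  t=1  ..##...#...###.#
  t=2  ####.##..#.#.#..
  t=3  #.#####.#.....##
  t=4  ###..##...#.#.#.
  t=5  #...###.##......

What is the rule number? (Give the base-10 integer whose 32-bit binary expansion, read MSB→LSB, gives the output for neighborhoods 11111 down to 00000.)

1758409414

  [31] ##### => .  t=3,i=4
  [30] ####. => #  t=2,i=2
  [29] ###.# => #  t=1,i=13
  [28] ###.. => .  t=0,i=9
  [27] ##.## => #  t=2,i=4
  [26] ##.#. => .  t=0,i=4
  [25] ##..# => .  t=0,i=10
  [24] ##... => .  t=1,i=4
  [23] #.### => #  t=0,i=7
  [22] #.##. => #  t=0,i=2
  [21] #.#.# => .  t=0,i=5
  [20] #.#.. => .  t=1,i=15
  [19] #..## => #  t=0,i=11
  [18] #..#. => #  t=0,i=15
  [17] #...# => #  t=1,i=5
  [16] #.... => #  t=3,i=10
  [15] .#### => .  t=2,i=1
  [14] .###. => .  t=0,i=8
  [13] .##.# => #  t=0,i=3
  [12] .##.. => #  t=0,i=13
  [11] .#.## => .  t=0,i=1
  [10] .#.#. => .  t=2,i=10
  [9] .#..# => #  t=1,i=0
  [8] .#... => .  t=1,i=8
  [7] ..### => #  t=1,i=11
  [6] ..##. => #  t=0,i=12
  [5] ..#.# => .  t=0,i=0
  [4] ..#.. => .  t=1,i=7
  [3] ...## => .  t=1,i=10
  [2] ...#. => #  t=1,i=6
  [1] ....# => #  t=3,i=12
  [0] ..... => .  t=3,i=11
  bits 01101000110011110011001011000110 = 1758409414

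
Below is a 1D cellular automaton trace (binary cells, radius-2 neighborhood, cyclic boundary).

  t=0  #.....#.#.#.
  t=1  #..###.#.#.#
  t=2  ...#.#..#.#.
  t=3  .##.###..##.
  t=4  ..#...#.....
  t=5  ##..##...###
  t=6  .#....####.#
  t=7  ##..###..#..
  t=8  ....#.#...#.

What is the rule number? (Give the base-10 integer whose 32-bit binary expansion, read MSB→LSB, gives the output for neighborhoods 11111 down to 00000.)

  ##### -> #   bit 31 = 1  t=5,i=11
  ####. -> .   bit 30 = 0  t=5,i=0
  ###.# -> #   bit 29 = 1  t=1,i=5
  ###.. -> #   bit 28 = 1  t=3,i=6
  ##.## -> .   bit 27 = 0  t=3,i=3
  ##.#. -> .   bit 26 = 0  t=1,i=6
  ##..# -> .   bit 25 = 0  t=1,i=1
  ##... -> #   bit 24 = 1  t=5,i=6
  #.### -> .   bit 23 = 0  t=3,i=4
  #.##. -> .   bit 22 = 0  t=1,i=11
  #.#.# -> .   bit 21 = 0  t=0,i=8
  #.#.. -> #   bit 20 = 1  t=0,i=0
  #..## -> .   bit 19 = 0  t=1,i=2
  #..#. -> .   bit 18 = 0  t=2,i=7
  #...# -> #   bit 17 = 1  t=4,i=4
  #.... -> .   bit 16 = 0  t=0,i=2
  .#### -> .   bit 15 = 0  t=5,i=10
  .###. -> .   bit 14 = 0  t=1,i=4
  .##.# -> #   bit 13 = 1  t=3,i=2
  .##.. -> .   bit 12 = 0  t=1,i=0
  .#.## -> #   bit 11 = 1  t=1,i=10
  .#.#. -> #   bit 10 = 1  t=0,i=7
  .#..# -> #   bit 9 = 1  t=2,i=6
  .#... -> .   bit 8 = 0  t=0,i=1
  ..### -> #   bit 7 = 1  t=1,i=3
  ..##. -> .   bit 6 = 0  t=3,i=1
  ..#.# -> .   bit 5 = 0  t=0,i=6
  ..#.. -> .   bit 4 = 0  t=4,i=2
  ...## -> #   bit 3 = 1  t=5,i=8
  ...#. -> #   bit 2 = 1  t=0,i=5
  ....# -> #   bit 1 = 1  t=0,i=4
  ..... -> #   bit 0 = 1  t=0,i=3
  bits 10110001000100100010111010001111 = 2970758799

2970758799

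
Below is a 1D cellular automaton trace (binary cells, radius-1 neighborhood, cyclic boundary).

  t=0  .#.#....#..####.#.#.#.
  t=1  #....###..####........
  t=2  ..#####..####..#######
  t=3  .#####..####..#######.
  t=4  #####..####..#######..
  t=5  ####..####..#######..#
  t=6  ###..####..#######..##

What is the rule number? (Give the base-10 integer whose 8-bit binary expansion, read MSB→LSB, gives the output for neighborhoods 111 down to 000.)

  ###|#  b7=1 t=0,i=12
  ##.|.  b6=0 t=0,i=14
  #.#|.  b5=0 t=0,i=2
  #..|.  b4=0 t=0,i=4
  .##|#  b3=1 t=0,i=11
  .#.|.  b2=0 t=0,i=1
  ..#|#  b1=1 t=0,i=0
  ...|#  b0=1 t=0,i=5
  bits 10001011 = 139

139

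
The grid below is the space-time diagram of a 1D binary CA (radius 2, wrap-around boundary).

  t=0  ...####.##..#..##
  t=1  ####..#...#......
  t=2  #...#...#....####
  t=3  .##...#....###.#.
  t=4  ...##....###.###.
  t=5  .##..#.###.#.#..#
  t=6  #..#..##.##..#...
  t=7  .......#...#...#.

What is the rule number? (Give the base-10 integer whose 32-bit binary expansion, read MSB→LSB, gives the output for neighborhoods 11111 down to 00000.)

  ##### -> #   bit 31 = 1  t=2,i=15
  ####. -> .   bit 30 = 0  t=0,i=5
  ###.# -> #   bit 29 = 1  t=0,i=6
  ###.. -> .   bit 28 = 0  t=1,i=3
  ##.## -> .   bit 27 = 0  t=0,i=7
  ##.#. -> #   bit 26 = 1  t=3,i=14
  ##..# -> #   bit 25 = 1  t=0,i=10
  ##... -> #   bit 24 = 1  t=0,i=0
  #.### -> #   bit 23 = 1  t=4,i=13
  #.##. -> .   bit 22 = 0  t=0,i=8
  #.#.# -> .   bit 21 = 0  t=5,i=11
  #.#.. -> #   bit 20 = 1  t=3,i=15
  #..## -> .   bit 19 = 0  t=0,i=14
  #..#. -> .   bit 18 = 0  t=0,i=11
  #...# -> #   bit 17 = 1  t=0,i=1
  #.... -> .   bit 16 = 0  t=1,i=12
  .#### -> .   bit 15 = 0  t=0,i=4
  .###. -> .   bit 14 = 0  t=3,i=12
  .##.# -> #   bit 13 = 1  t=6,i=7
  .##.. -> .   bit 12 = 0  t=0,i=9
  .#.## -> #   bit 11 = 1  t=5,i=0
  .#.#. -> .   bit 10 = 0  t=5,i=12
  .#..# -> .   bit 9 = 0  t=0,i=13
  .#... -> .   bit 8 = 0  t=1,i=7
  ..### -> #   bit 7 = 1  t=0,i=3
  ..##. -> .   bit 6 = 0  t=0,i=15
  ..#.# -> .   bit 5 = 0  t=5,i=5
  ..#.. -> .   bit 4 = 0  t=0,i=12
  ...## -> #   bit 3 = 1  t=0,i=2
  ...#. -> .   bit 2 = 0  t=1,i=9
  ....# -> #   bit 1 = 1  t=1,i=15
  ..... -> #   bit 0 = 1  t=1,i=13
  bits 10100111100100100010100010001011 = 2811373707

2811373707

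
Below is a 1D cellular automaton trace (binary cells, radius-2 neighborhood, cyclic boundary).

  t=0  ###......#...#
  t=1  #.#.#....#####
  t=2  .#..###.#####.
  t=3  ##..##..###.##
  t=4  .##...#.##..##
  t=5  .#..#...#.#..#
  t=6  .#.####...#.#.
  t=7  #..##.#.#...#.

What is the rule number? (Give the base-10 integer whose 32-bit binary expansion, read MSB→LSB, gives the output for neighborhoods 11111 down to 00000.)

  [31] ##### => #  t=1,i=11
  [30] ####. => .  t=0,i=1
  [29] ###.# => .  t=1,i=0
  [28] ###.. => #  t=0,i=2
  [27] ##.## => .  t=2,i=7
  [26] ##.#. => #  t=1,i=1
  [25] ##..# => #  t=2,i=13
  [24] ##... => .  t=0,i=3
  [23] #.### => #  t=2,i=8
  [22] #.##. => #  t=4,i=1
  [21] #.#.# => .  t=1,i=2
  [20] #.#.. => #  t=1,i=4
  [19] #..## => .  t=2,i=3
  [18] #..#. => #  t=2,i=0
  [17] #...# => #  t=0,i=11
  [16] #.... => #  t=0,i=4
  [15] .#### => #  t=0,i=0
  [14] .###. => #  t=2,i=5
  [13] .##.# => #  t=4,i=13
  [12] .##.. => .  t=3,i=5
  [11] .#.## => .  t=4,i=7
  [10] .#.#. => .  t=1,i=3
  [9] .#..# => .  t=2,i=2
  [8] .#... => #  t=0,i=10
  [7] ..### => #  t=0,i=13
  [6] ..##. => .  t=3,i=4
  [5] ..#.# => .  t=4,i=6
  [4] ..#.. => #  t=0,i=9
  [3] ...## => #  t=0,i=12
  [2] ...#. => .  t=0,i=8
  [1] ....# => .  t=0,i=7
  [0] ..... => .  t=0,i=5
  bits 10010110110101111110000110011000 = 2530730392

2530730392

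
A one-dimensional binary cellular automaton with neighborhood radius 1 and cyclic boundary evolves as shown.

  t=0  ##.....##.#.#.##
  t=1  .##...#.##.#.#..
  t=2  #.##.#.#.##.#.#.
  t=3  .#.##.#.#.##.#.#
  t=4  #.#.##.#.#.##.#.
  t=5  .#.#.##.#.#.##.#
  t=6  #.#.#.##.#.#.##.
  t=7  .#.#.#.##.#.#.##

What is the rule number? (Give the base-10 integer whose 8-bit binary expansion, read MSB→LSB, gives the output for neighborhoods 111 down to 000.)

114

  ###|.  b7=0 t=0,i=0
  ##.|#  b6=1 t=0,i=1
  #.#|#  b5=1 t=0,i=9
  #..|#  b4=1 t=0,i=2
  .##|.  b3=0 t=0,i=7
  .#.|.  b2=0 t=0,i=10
  ..#|#  b1=1 t=0,i=6
  ...|.  b0=0 t=0,i=3
  bits 01110010 = 114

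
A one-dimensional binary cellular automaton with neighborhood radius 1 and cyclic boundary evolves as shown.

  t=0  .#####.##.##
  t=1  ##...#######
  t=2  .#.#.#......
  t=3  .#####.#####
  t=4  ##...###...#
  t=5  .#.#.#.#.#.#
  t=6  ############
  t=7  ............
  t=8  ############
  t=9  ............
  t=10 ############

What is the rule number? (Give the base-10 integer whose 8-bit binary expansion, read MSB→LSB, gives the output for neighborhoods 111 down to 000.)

  ### -> .   bit 7 = 0  t=0,i=2
  ##. -> #   bit 6 = 1  t=0,i=5
  #.# -> #   bit 5 = 1  t=0,i=0
  #.. -> .   bit 4 = 0  t=1,i=2
  .## -> #   bit 3 = 1  t=0,i=1
  .#. -> #   bit 2 = 1  t=2,i=1
  ..# -> .   bit 1 = 0  t=1,i=4
  ... -> #   bit 0 = 1  t=1,i=3
  bits 01101101 = 109

109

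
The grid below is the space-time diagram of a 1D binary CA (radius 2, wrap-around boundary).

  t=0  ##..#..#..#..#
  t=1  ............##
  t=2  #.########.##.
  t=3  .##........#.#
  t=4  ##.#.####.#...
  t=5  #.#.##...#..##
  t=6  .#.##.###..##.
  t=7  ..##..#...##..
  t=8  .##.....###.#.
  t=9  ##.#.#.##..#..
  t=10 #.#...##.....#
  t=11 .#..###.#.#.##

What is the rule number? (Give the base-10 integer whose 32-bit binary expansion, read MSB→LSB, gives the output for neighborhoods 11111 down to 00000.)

  #####|.  b31=0 t=2,i=4
  ####.|.  b30=0 t=2,i=8
  ###.#|.  b29=0 t=2,i=9
  ###..|.  b28=0 t=0,i=1
  ##.##|.  b27=0 t=2,i=10
  ##.#.|#  b26=1 t=2,i=13
  ##..#|.  b25=0 t=0,i=2
  ##...|#  b24=1 t=1,i=0
  #.###|#  b23=1 t=2,i=2
  #.##.|#  b22=1 t=2,i=11
  #.#.#|.  b21=0 t=2,i=0
  #.#..|.  b20=0 t=4,i=10
  #..##|#  b19=1 t=0,i=12
  #..#.|.  b18=0 t=0,i=3
  #...#|#  b17=1 t=4,i=12
  #....|.  b16=0 t=1,i=1
  .####|.  b15=0 t=2,i=3
  .###.|.  b14=0 t=0,i=0
  .##.#|.  b13=0 t=2,i=12
  .##..|.  b12=0 t=1,i=13
  .#.##|#  b11=1 t=2,i=1
  .#.#.|.  b10=0 t=3,i=12
  .#..#|.  b9=0 t=0,i=5
  .#...|.  b8=0 t=4,i=11
  ..###|#  b7=1 t=0,i=13
  ..##.|#  b6=1 t=1,i=12
  ..#.#|.  b5=0 t=3,i=11
  ..#..|.  b4=0 t=0,i=4
  ...##|#  b3=1 t=1,i=11
  ...#.|#  b2=1 t=3,i=10
  ....#|.  b1=0 t=1,i=10
  .....|#  b0=1 t=1,i=2
  bits 00000101110010100000100011001101 = 97126605

97126605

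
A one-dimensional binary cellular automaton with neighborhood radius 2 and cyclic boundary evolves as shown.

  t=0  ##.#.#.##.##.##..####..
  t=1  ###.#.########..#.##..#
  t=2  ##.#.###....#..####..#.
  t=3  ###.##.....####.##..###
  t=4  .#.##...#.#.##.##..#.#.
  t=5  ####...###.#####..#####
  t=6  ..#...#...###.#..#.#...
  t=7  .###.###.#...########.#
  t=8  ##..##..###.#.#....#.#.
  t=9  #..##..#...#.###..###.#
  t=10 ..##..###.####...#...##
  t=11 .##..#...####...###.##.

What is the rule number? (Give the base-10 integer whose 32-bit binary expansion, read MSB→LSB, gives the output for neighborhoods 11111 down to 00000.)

1289531261

  [31] ##### => .  t=1,i=8
  [30] ####. => #  t=0,i=19
  [29] ###.# => .  t=1,i=2
  [28] ###.. => .  t=0,i=20
  [27] ##.## => #  t=0,i=9
  [26] ##.#. => #  t=0,i=2
  [25] ##..# => .  t=0,i=15
  [24] ##... => .  t=2,i=8
  [23] #.### => #  t=1,i=6
  [22] #.##. => #  t=0,i=7
  [21] #.#.# => .  t=0,i=3
  [20] #.#.. => #  t=4,i=21
  [19] #..## => #  t=0,i=16
  [18] #..#. => #  t=1,i=15
  [17] #...# => .  t=4,i=6
  [16] #.... => .  t=2,i=9
  [15] .#### => #  t=0,i=18
  [14] .###. => .  t=2,i=6
  [13] .##.# => #  t=0,i=1
  [12] .##.. => .  t=0,i=14
  [11] .#.## => #  t=0,i=6
  [10] .#.#. => #  t=0,i=4
  [9] .#..# => #  t=2,i=13
  [8] .#... => #  t=6,i=3
  [7] ..### => .  t=0,i=17
  [6] ..##. => #  t=0,i=0
  [5] ..#.# => #  t=1,i=16
  [4] ..#.. => #  t=2,i=12
  [3] ...## => #  t=3,i=10
  [2] ...#. => #  t=2,i=11
  [1] ....# => .  t=2,i=10
  [0] ..... => #  t=3,i=8
  bits 01001100110111001010111101111101 = 1289531261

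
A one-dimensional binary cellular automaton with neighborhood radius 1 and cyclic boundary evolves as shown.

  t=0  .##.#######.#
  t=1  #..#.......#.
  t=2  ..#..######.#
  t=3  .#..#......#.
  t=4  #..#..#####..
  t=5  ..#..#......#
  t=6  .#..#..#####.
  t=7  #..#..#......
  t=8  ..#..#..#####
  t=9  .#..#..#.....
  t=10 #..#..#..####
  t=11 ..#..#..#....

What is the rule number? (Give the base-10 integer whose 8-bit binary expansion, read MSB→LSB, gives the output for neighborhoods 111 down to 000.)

35

  ### -> .   bit 7 = 0  t=0,i=5
  ##. -> .   bit 6 = 0  t=0,i=2
  #.# -> #   bit 5 = 1  t=0,i=0
  #.. -> .   bit 4 = 0  t=1,i=1
  .## -> .   bit 3 = 0  t=0,i=1
  .#. -> .   bit 2 = 0  t=0,i=12
  ..# -> #   bit 1 = 1  t=1,i=2
  ... -> #   bit 0 = 1  t=1,i=5
  bits 00100011 = 35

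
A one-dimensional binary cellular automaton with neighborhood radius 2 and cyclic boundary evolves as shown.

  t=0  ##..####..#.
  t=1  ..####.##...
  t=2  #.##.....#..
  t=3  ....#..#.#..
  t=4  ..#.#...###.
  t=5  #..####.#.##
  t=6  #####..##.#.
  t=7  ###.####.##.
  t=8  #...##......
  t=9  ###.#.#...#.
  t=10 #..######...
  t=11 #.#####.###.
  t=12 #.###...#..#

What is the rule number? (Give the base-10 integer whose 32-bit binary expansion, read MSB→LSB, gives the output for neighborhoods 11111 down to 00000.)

2545583570

  ##### -> #   bit 31 = 1  t=6,i=2
  ####. -> .   bit 30 = 0  t=0,i=6
  ###.# -> .   bit 29 = 0  t=1,i=5
  ###.. -> #   bit 28 = 1  t=0,i=7
  ##.## -> .   bit 27 = 0  t=1,i=6
  ##.#. -> #   bit 26 = 1  t=5,i=7
  ##..# -> #   bit 25 = 1  t=0,i=2
  ##... -> #   bit 24 = 1  t=1,i=9
  #.### -> #   bit 23 = 1  t=5,i=10
  #.##. -> .   bit 22 = 0  t=0,i=0
  #.#.# -> #   bit 21 = 1  t=5,i=8
  #.#.. -> #   bit 20 = 1  t=3,i=9
  #..## -> #   bit 19 = 1  t=0,i=3
  #..#. -> .   bit 18 = 0  t=0,i=9
  #...# -> #   bit 17 = 1  t=4,i=0
  #.... -> .   bit 16 = 0  t=1,i=10
  .#### -> #   bit 15 = 1  t=0,i=5
  .###. -> .   bit 14 = 0  t=4,i=9
  .##.# -> .   bit 13 = 0  t=6,i=8
  .##.. -> .   bit 12 = 0  t=0,i=1
  .#.## -> .   bit 11 = 0  t=0,i=11
  .#.#. -> #   bit 10 = 1  t=3,i=8
  .#..# -> .   bit 9 = 0  t=2,i=10
  .#... -> #   bit 8 = 1  t=3,i=10
  ..### -> #   bit 7 = 1  t=0,i=4
  ..##. -> #   bit 6 = 1  t=6,i=7
  ..#.# -> .   bit 5 = 0  t=0,i=10
  ..#.. -> #   bit 4 = 1  t=2,i=9
  ...## -> .   bit 3 = 0  t=1,i=1
  ...#. -> .   bit 2 = 0  t=2,i=8
  ....# -> #   bit 1 = 1  t=1,i=0
  ..... -> .   bit 0 = 0  t=1,i=11
  bits 10010111101110101000010111010010 = 2545583570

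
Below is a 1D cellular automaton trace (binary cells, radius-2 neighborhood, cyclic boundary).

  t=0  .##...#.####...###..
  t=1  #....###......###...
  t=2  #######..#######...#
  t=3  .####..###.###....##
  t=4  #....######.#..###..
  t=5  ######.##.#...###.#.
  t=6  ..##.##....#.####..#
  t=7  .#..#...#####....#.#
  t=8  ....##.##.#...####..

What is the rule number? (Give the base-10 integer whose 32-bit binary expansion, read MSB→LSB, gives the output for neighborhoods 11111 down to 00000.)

  #####|#  b31=1 t=2,i=1
  ####.|.  b30=0 t=0,i=10
  ###.#|#  b29=1 t=3,i=9
  ###..|.  b28=0 t=0,i=11
  ##.##|#  b27=1 t=3,i=0
  ##.#.|.  b26=0 t=4,i=11
  ##..#|#  b25=1 t=2,i=7
  ##...|.  b24=0 t=0,i=3
  #.###|.  b23=0 t=0,i=8
  #.##.|.  b22=0 t=5,i=7
  #.#.#|.  b21=0 t=5,i=18
  #.#..|.  b20=0 t=4,i=12
  #..##|#  b19=1 t=2,i=8
  #..#.|.  b18=0 t=4,i=19
  #...#|.  b17=0 t=0,i=4
  #....|#  b16=1 t=1,i=2
  .####|.  b15=0 t=0,i=9
  .###.|#  b14=1 t=0,i=16
  .##.#|.  b13=0 t=3,i=19
  .##..|.  b12=0 t=0,i=2
  .#.##|#  b11=1 t=0,i=7
  .#.#.|.  b10=0 t=7,i=0
  .#..#|.  b9=0 t=4,i=13
  .#...|#  b8=1 t=1,i=1
  ..###|#  b7=1 t=0,i=15
  ..##.|.  b6=0 t=0,i=1
  ..#.#|#  b5=1 t=0,i=6
  ..#..|#  b4=1 t=1,i=0
  ...##|#  b3=1 t=0,i=0
  ...#.|#  b2=1 t=0,i=5
  ....#|#  b1=1 t=1,i=3
  .....|#  b0=1 t=1,i=10
  bits 10101010000010010100100110111111 = 2852735423

2852735423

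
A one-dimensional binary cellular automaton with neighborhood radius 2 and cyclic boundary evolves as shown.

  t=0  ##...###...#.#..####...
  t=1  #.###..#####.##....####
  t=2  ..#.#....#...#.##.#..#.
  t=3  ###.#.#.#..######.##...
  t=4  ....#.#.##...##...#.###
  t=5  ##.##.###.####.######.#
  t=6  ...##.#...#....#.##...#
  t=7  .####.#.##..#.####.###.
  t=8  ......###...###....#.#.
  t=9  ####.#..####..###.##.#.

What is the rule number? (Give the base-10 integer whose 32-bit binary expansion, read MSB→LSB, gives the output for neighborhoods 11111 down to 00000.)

  nb #####: next=#  (t=1,i=9, bit31=1)
  nb ####.: next=.  (t=0,i=18, bit30=0)
  nb ###.#: next=.  (t=1,i=0, bit29=0)
  nb ###..: next=#  (t=0,i=7, bit28=1)
  nb ##.##: next=.  (t=1,i=1, bit27=0)
  nb ##.#.: next=.  (t=2,i=17, bit26=0)
  nb ##..#: next=.  (t=1,i=5, bit25=0)
  nb ##...: next=#  (t=0,i=2, bit24=1)
  nb #.###: next=#  (t=1,i=2, bit23=1)
  nb #.##.: next=#  (t=1,i=13, bit22=1)
  nb #.#.#: next=#  (t=3,i=4, bit21=1)
  nb #.#..: next=#  (t=0,i=13, bit20=1)
  nb #..##: next=.  (t=0,i=15, bit19=0)
  nb #..#.: next=.  (t=2,i=20, bit18=0)
  nb #...#: next=#  (t=0,i=3, bit17=1)
  nb #....: next=#  (t=1,i=16, bit16=1)
  nb .####: next=.  (t=0,i=17, bit15=0)
  nb .###.: next=.  (t=0,i=6, bit14=0)
  nb .##.#: next=#  (t=2,i=16, bit13=1)
  nb .##..: next=.  (t=0,i=1, bit12=0)
  nb .#.##: next=#  (t=2,i=14, bit11=1)
  nb .#.#.: next=.  (t=0,i=12, bit10=0)
  nb .#..#: next=#  (t=0,i=14, bit9=1)
  nb .#...: next=.  (t=2,i=5, bit8=0)
  nb ..###: next=.  (t=0,i=5, bit7=0)
  nb ..##.: next=#  (t=0,i=0, bit6=1)
  nb ..#.#: next=#  (t=0,i=11, bit5=1)
  nb ..#..: next=.  (t=2,i=9, bit4=0)
  nb ...##: next=#  (t=0,i=4, bit3=1)
  nb ...#.: next=#  (t=0,i=10, bit2=1)
  nb ....#: next=.  (t=1,i=17, bit1=0)
  nb .....: next=#  (t=8,i=1, bit0=1)
  bits 10010001111100110010101001101101 = 2448632429

2448632429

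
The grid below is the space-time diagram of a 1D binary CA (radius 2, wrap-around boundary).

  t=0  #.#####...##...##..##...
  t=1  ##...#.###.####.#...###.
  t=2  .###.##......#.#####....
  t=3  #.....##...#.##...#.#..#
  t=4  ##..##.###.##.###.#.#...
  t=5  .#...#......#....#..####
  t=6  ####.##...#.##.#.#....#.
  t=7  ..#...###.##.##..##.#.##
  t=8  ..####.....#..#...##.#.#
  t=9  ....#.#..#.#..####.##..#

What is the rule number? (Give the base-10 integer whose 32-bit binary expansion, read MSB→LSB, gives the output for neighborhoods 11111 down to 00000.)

1158822202

  nb #####: next=.  (t=0,i=4, bit31=0)
  nb ####.: next=#  (t=0,i=5, bit30=1)
  nb ###.#: next=.  (t=1,i=9, bit29=0)
  nb ###..: next=.  (t=0,i=6, bit28=0)
  nb ##.##: next=.  (t=1,i=10, bit27=0)
  nb ##.#.: next=#  (t=1,i=15, bit26=1)
  nb ##..#: next=.  (t=0,i=17, bit25=0)
  nb ##...: next=#  (t=0,i=7, bit24=1)
  nb #.###: next=.  (t=0,i=2, bit23=0)
  nb #.##.: next=.  (t=1,i=0, bit22=0)
  nb #.#.#: next=.  (t=4,i=18, bit21=0)
  nb #.#..: next=#  (t=1,i=16, bit20=1)
  nb #..##: next=.  (t=0,i=18, bit19=0)
  nb #..#.: next=.  (t=7,i=1, bit18=0)
  nb #...#: next=#  (t=0,i=8, bit17=1)
  nb #....: next=.  (t=2,i=8, bit16=0)
  nb .####: next=.  (t=0,i=3, bit15=0)
  nb .###.: next=.  (t=1,i=8, bit14=0)
  nb .##.#: next=#  (t=4,i=5, bit13=1)
  nb .##..: next=#  (t=0,i=11, bit12=1)
  nb .#.##: next=#  (t=0,i=1, bit11=1)
  nb .#.#.: next=.  (t=3,i=19, bit10=0)
  nb .#..#: next=.  (t=3,i=21, bit9=0)
  nb .#...: next=#  (t=1,i=17, bit8=1)
  nb ..###: next=.  (t=1,i=20, bit7=0)
  nb ..##.: next=.  (t=0,i=10, bit6=0)
  nb ..#.#: next=#  (t=0,i=0, bit5=1)
  nb ..#..: next=#  (t=5,i=5, bit4=1)
  nb ...##: next=#  (t=0,i=9, bit3=1)
  nb ...#.: next=.  (t=0,i=23, bit2=0)
  nb ....#: next=#  (t=2,i=11, bit1=1)
  nb .....: next=.  (t=2,i=9, bit0=0)
  bits 01000101000100100011100100111010 = 1158822202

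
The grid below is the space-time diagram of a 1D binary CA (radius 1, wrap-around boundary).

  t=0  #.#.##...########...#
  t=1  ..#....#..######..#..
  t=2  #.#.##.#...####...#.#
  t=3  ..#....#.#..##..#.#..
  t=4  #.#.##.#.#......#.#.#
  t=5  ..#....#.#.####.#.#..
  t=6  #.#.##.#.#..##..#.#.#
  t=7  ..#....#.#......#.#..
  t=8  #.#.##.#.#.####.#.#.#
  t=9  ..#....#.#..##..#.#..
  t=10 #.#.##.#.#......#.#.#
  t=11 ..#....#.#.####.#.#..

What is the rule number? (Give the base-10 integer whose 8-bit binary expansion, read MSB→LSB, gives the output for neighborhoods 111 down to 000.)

133

  ### -> #   bit 7 = 1  t=0,i=10
  ##. -> .   bit 6 = 0  t=0,i=0
  #.# -> .   bit 5 = 0  t=0,i=1
  #.. -> .   bit 4 = 0  t=0,i=6
  .## -> .   bit 3 = 0  t=0,i=4
  .#. -> #   bit 2 = 1  t=0,i=2
  ..# -> .   bit 1 = 0  t=0,i=8
  ... -> #   bit 0 = 1  t=0,i=7
  bits 10000101 = 133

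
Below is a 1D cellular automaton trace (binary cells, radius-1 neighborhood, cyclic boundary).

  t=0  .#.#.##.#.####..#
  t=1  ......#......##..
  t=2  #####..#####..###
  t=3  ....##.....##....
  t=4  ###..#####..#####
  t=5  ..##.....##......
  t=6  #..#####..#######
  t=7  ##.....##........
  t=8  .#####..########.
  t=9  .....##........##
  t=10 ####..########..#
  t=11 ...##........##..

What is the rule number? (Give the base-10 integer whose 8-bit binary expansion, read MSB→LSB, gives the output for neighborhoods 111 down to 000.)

  ###|.  b7=0 t=0,i=11
  ##.|#  b6=1 t=0,i=6
  #.#|.  b5=0 t=0,i=0
  #..|#  b4=1 t=0,i=14
  .##|.  b3=0 t=0,i=5
  .#.|.  b2=0 t=0,i=1
  ..#|.  b1=0 t=0,i=15
  ...|#  b0=1 t=1,i=0
  bits 01010001 = 81

81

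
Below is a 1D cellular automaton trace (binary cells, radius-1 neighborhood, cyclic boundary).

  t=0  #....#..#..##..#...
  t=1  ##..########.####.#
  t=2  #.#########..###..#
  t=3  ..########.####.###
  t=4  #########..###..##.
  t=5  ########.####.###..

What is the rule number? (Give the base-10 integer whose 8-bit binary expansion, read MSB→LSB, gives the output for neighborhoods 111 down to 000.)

158

  ### -> #   bit 7 = 1  t=1,i=0
  ##. -> .   bit 6 = 0  t=0,i=12
  #.# -> .   bit 5 = 0  t=1,i=12
  #.. -> #   bit 4 = 1  t=0,i=1
  .## -> #   bit 3 = 1  t=0,i=11
  .#. -> #   bit 2 = 1  t=0,i=0
  ..# -> #   bit 1 = 1  t=0,i=4
  ... -> .   bit 0 = 0  t=0,i=2
  bits 10011110 = 158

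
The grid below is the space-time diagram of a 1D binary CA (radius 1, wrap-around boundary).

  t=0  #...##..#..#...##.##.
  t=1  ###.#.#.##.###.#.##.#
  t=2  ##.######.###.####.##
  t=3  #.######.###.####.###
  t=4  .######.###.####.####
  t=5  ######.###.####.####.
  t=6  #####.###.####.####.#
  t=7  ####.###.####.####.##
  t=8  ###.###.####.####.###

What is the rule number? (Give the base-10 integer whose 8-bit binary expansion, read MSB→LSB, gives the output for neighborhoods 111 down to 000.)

  nb ###: next=#  (t=1,i=0, bit7=1)
  nb ##.: next=.  (t=0,i=5, bit6=0)
  nb #.#: next=#  (t=0,i=17, bit5=1)
  nb #..: next=#  (t=0,i=1, bit4=1)
  nb .##: next=#  (t=0,i=4, bit3=1)
  nb .#.: next=#  (t=0,i=0, bit2=1)
  nb ..#: next=.  (t=0,i=3, bit1=0)
  nb ...: next=#  (t=0,i=2, bit0=1)
  bits 10111101 = 189

189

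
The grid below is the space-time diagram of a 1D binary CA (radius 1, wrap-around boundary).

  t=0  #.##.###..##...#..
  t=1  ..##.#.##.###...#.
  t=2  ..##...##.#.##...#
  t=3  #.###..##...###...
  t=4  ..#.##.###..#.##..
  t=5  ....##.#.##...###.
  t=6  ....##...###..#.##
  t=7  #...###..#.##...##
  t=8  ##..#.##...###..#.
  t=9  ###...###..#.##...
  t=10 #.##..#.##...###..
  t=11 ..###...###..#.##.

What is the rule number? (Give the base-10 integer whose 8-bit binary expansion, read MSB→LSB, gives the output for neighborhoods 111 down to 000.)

88

  ###|.  b7=0 t=0,i=6
  ##.|#  b6=1 t=0,i=3
  #.#|.  b5=0 t=0,i=1
  #..|#  b4=1 t=0,i=8
  .##|#  b3=1 t=0,i=2
  .#.|.  b2=0 t=0,i=0
  ..#|.  b1=0 t=0,i=9
  ...|.  b0=0 t=0,i=13
  bits 01011000 = 88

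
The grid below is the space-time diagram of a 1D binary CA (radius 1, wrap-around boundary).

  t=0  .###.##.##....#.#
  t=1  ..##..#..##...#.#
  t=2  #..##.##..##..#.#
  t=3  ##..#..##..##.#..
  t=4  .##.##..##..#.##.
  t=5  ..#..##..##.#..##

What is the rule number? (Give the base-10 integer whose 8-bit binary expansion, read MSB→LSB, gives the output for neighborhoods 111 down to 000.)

  nb ###: next=#  (t=0,i=2, bit7=1)
  nb ##.: next=#  (t=0,i=3, bit6=1)
  nb #.#: next=.  (t=0,i=0, bit5=0)
  nb #..: next=#  (t=0,i=10, bit4=1)
  nb .##: next=.  (t=0,i=1, bit3=0)
  nb .#.: next=#  (t=0,i=14, bit2=1)
  nb ..#: next=.  (t=0,i=13, bit1=0)
  nb ...: next=.  (t=0,i=11, bit0=0)
  bits 11010100 = 212

212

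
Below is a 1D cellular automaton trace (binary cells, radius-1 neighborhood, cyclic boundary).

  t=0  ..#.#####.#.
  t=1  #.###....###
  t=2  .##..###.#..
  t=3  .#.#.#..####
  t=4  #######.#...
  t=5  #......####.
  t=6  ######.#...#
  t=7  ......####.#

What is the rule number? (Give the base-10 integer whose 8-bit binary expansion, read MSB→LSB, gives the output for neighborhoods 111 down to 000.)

  nb ###: next=.  (t=0,i=5, bit7=0)
  nb ##.: next=.  (t=0,i=8, bit6=0)
  nb #.#: next=#  (t=0,i=3, bit5=1)
  nb #..: next=#  (t=0,i=11, bit4=1)
  nb .##: next=#  (t=0,i=4, bit3=1)
  nb .#.: next=#  (t=0,i=2, bit2=1)
  nb ..#: next=.  (t=0,i=1, bit1=0)
  nb ...: next=#  (t=0,i=0, bit0=1)
  bits 00111101 = 61

61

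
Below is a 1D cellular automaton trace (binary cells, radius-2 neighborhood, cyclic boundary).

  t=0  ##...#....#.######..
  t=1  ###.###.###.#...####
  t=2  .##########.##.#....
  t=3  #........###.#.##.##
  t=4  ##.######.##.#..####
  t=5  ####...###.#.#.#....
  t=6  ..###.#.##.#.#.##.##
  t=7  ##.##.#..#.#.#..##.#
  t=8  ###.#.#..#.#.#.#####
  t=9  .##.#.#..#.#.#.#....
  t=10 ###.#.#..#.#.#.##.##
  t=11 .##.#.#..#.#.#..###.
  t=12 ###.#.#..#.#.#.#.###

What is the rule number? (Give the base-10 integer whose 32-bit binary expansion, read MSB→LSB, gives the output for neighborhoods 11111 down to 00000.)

  [31] ##### => .  t=0,i=14
  [30] ####. => #  t=0,i=16
  [29] ###.# => #  t=1,i=2
  [28] ###.. => #  t=0,i=17
  [27] ##.## => #  t=1,i=3
  [26] ##.#. => .  t=1,i=11
  [25] ##..# => #  t=0,i=18
  [24] ##... => #  t=0,i=2
  [23] #.### => #  t=0,i=12
  [22] #.##. => .  t=2,i=12
  [21] #.#.# => #  t=3,i=13
  [20] #.#.. => #  t=1,i=12
  [19] #..## => #  t=0,i=19
  [18] #..#. => .  t=7,i=8
  [17] #...# => .  t=0,i=3
  [16] #.... => .  t=0,i=7
  [15] .#### => .  t=0,i=13
  [14] .###. => #  t=1,i=5
  [13] .##.# => #  t=2,i=13
  [12] .##.. => #  t=0,i=1
  [11] .#.## => .  t=0,i=11
  [10] .#.#. => .  t=5,i=12
  [9] .#..# => .  t=4,i=14
  [8] .#... => #  t=0,i=6
  [7] ..### => .  t=1,i=16
  [6] ..##. => #  t=0,i=0
  [5] ..#.# => #  t=0,i=10
  [4] ..#.. => #  t=0,i=5
  [3] ...## => #  t=1,i=15
  [2] ...#. => #  t=0,i=4
  [1] ....# => #  t=0,i=8
  [0] ..... => #  t=2,i=18
  bits 01111011101110000111000101111111 = 2075685247

2075685247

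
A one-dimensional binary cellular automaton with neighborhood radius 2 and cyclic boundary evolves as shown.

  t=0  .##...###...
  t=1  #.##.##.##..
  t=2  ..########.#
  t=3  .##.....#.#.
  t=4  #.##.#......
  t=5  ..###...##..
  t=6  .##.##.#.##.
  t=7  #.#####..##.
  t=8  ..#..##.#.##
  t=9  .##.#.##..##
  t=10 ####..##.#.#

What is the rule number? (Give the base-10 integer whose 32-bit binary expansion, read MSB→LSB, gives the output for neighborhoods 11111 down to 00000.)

  ##### -> .   bit 31 = 0  t=2,i=4
  ####. -> #   bit 30 = 1  t=2,i=8
  ###.# -> .   bit 29 = 0  t=2,i=9
  ###.. -> #   bit 28 = 1  t=0,i=8
  ##.## -> #   bit 27 = 1  t=1,i=4
  ##.#. -> #   bit 26 = 1  t=2,i=10
  ##..# -> .   bit 25 = 0  t=1,i=10
  ##... -> #   bit 24 = 1  t=0,i=3
  #.### -> #   bit 23 = 1  t=7,i=2
  #.##. -> #   bit 22 = 1  t=1,i=2
  #.#.# -> .   bit 21 = 0  t=6,i=7
  #.#.. -> .   bit 20 = 0  t=2,i=11
  #..## -> #   bit 19 = 1  t=2,i=1
  #..#. -> #   bit 18 = 1  t=1,i=11
  #...# -> .   bit 17 = 0  t=0,i=4
  #.... -> .   bit 16 = 0  t=0,i=10
  .#### -> .   bit 15 = 0  t=2,i=3
  .###. -> .   bit 14 = 0  t=0,i=7
  .##.# -> #   bit 13 = 1  t=1,i=3
  .##.. -> #   bit 12 = 1  t=0,i=2
  .#.## -> .   bit 11 = 0  t=1,i=1
  .#.#. -> .   bit 10 = 0  t=3,i=9
  .#..# -> .   bit 9 = 0  t=2,i=0
  .#... -> .   bit 8 = 0  t=4,i=6
  ..### -> #   bit 7 = 1  t=0,i=6
  ..##. -> .   bit 6 = 0  t=0,i=1
  ..#.# -> .   bit 5 = 0  t=1,i=0
  ..#.. -> #   bit 4 = 1  t=8,i=2
  ...## -> #   bit 3 = 1  t=0,i=0
  ...#. -> .   bit 2 = 0  t=3,i=7
  ....# -> .   bit 1 = 0  t=0,i=11
  ..... -> #   bit 0 = 1  t=3,i=5
  bits 01011101110011000011000010011001 = 1573662873

1573662873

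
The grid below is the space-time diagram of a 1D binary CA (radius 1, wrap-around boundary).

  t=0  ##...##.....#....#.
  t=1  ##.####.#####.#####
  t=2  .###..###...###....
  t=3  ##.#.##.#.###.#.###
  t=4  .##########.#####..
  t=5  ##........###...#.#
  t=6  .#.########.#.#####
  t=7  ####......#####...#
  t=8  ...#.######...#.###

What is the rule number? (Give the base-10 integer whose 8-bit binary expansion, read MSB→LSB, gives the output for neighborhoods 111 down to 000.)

111

  nb ###: next=.  (t=1,i=0, bit7=0)
  nb ##.: next=#  (t=0,i=1, bit6=1)
  nb #.#: next=#  (t=0,i=18, bit5=1)
  nb #..: next=.  (t=0,i=2, bit4=0)
  nb .##: next=#  (t=0,i=0, bit3=1)
  nb .#.: next=#  (t=0,i=12, bit2=1)
  nb ..#: next=#  (t=0,i=4, bit1=1)
  nb ...: next=#  (t=0,i=3, bit0=1)
  bits 01101111 = 111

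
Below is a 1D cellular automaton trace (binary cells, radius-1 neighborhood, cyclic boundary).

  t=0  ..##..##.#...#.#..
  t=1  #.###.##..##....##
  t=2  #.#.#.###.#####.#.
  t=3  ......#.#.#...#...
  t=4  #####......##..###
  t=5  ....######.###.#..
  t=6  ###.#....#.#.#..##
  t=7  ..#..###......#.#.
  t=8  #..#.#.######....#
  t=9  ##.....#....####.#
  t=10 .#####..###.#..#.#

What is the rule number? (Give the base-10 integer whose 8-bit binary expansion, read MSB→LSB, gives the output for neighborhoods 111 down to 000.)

  [7] ### => .  t=1,i=3
  [6] ##. => #  t=0,i=3
  [5] #.# => .  t=0,i=8
  [4] #.. => #  t=0,i=4
  [3] .## => #  t=0,i=2
  [2] .#. => .  t=0,i=9
  [1] ..# => .  t=0,i=1
  [0] ... => #  t=0,i=0
  bits 01011001 = 89

89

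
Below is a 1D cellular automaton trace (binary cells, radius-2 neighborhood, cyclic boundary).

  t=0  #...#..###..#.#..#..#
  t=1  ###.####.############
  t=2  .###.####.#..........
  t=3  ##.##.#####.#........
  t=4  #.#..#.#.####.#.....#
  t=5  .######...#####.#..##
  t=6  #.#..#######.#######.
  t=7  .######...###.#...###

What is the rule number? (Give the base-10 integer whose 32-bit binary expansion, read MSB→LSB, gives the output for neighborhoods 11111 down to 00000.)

  [31] ##### => .  t=1,i=0
  [30] ####. => #  t=1,i=1
  [29] ###.# => #  t=1,i=2
  [28] ###.. => #  t=0,i=9
  [27] ##.## => #  t=1,i=3
  [26] ##.#. => #  t=2,i=9
  [25] ##..# => #  t=0,i=10
  [24] ##... => #  t=0,i=1
  [23] #.### => .  t=1,i=4
  [22] #.##. => .  t=3,i=3
  [21] #.#.# => .  t=4,i=7
  [20] #.#.. => #  t=0,i=14
  [19] #..## => #  t=0,i=6
  [18] #..#. => #  t=0,i=11
  [17] #...# => #  t=0,i=2
  [16] #.... => #  t=2,i=12
  [15] .#### => #  t=1,i=5
  [14] .###. => .  t=0,i=8
  [13] .##.# => .  t=3,i=1
  [12] .##.. => #  t=0,i=0
  [11] .#.## => .  t=4,i=8
  [10] .#.#. => #  t=0,i=13
  [9] .#..# => #  t=0,i=5
  [8] .#... => .  t=2,i=11
  [7] ..### => #  t=0,i=7
  [6] ..##. => #  t=0,i=20
  [5] ..#.# => #  t=0,i=12
  [4] ..#.. => #  t=0,i=4
  [3] ...## => #  t=2,i=0
  [2] ...#. => .  t=0,i=3
  [1] ....# => .  t=2,i=20
  [0] ..... => .  t=2,i=13
  bits 01111111000111111001011011111000 = 2132776696

2132776696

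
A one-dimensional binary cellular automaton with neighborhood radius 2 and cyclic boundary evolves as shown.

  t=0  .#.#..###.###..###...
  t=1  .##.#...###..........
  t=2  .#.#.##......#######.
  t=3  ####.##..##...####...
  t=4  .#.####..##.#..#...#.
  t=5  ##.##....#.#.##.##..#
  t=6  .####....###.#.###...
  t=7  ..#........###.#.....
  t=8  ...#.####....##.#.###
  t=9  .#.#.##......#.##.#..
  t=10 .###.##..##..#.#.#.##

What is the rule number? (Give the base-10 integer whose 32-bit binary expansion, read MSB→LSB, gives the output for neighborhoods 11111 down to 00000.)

2900793185

  #####|#  b31=1 t=2,i=15
  ####.|.  b30=0 t=2,i=18
  ###.#|#  b29=1 t=0,i=8
  ###..|.  b28=0 t=0,i=12
  ##.##|#  b27=1 t=0,i=9
  ##.#.|#  b26=1 t=1,i=3
  ##..#|.  b25=0 t=0,i=13
  ##...|.  b24=0 t=0,i=18
  #.###|#  b23=1 t=0,i=10
  #.##.|#  b22=1 t=2,i=5
  #.#.#|#  b21=1 t=2,i=3
  #.#..|.  b20=0 t=0,i=3
  #..##|.  b19=0 t=0,i=5
  #..#.|#  b18=1 t=2,i=0
  #...#|#  b17=1 t=1,i=6
  #....|.  b16=0 t=0,i=19
  .####|#  b15=1 t=2,i=14
  .###.|.  b14=0 t=0,i=7
  .##.#|.  b13=0 t=1,i=2
  .##..|#  b12=1 t=2,i=6
  .#.##|.  b11=0 t=2,i=4
  .#.#.|#  b10=1 t=0,i=2
  .#..#|#  b9=1 t=0,i=4
  .#...|#  b8=1 t=1,i=5
  ..###|.  b7=0 t=0,i=6
  ..##.|#  b6=1 t=1,i=1
  ..#.#|#  b5=1 t=0,i=1
  ..#..|.  b4=0 t=4,i=15
  ...##|.  b3=0 t=1,i=0
  ...#.|.  b2=0 t=0,i=0
  ....#|.  b1=0 t=0,i=20
  .....|#  b0=1 t=1,i=13
  bits 10101100111001101001011101100001 = 2900793185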